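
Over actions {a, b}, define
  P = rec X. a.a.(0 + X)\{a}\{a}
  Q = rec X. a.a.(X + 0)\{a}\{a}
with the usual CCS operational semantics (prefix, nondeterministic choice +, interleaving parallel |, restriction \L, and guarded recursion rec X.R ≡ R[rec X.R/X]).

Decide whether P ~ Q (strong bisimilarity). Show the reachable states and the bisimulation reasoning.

YES

Reachable graph of P (3 states):
  u0 = rec X. a.a.(0 + X)\{a}\{a} → —a→ u1
  u1 = a.(0 + (rec X. a.a.(0 + X)\{a}\{a}))\{a}\{a} → —a→ u2
  u2 = (0 + (rec X. a.a.(0 + X)\{a}\{a}))\{a}\{a} → ·
Reachable graph of Q (3 states):
  v0 = rec X. a.a.(X + 0)\{a}\{a} → —a→ v1
  v1 = a.((rec X. a.a.(X + 0)\{a}\{a}) + 0)\{a}\{a} → —a→ v2
  v2 = ((rec X. a.a.(X + 0)\{a}\{a}) + 0)\{a}\{a} → ·
Coarsest stable partition (strong bisimilarity classes):
  B0 = {u0, v0}
  B1 = {u1, v1}
  B2 = {u2, v2}
u0 ∈ B0, v0 ∈ B0 → same block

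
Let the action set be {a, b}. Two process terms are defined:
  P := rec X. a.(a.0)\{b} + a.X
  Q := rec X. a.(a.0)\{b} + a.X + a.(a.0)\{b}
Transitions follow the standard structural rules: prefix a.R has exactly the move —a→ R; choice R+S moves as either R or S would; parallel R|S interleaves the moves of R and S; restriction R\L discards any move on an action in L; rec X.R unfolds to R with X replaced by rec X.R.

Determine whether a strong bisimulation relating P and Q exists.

P ~ Q

LTS(P): 3 reachable states
  p0 = rec X. a.(a.0)\{b} + a.X ⊢ ··a··> p0, ··a··> p1
  p1 = (a.0)\{b} ⊢ ··a··> p2
  p2 = 0\{b} ⊢ (no moves)
LTS(Q): 3 reachable states
  q0 = rec X. a.(a.0)\{b} + a.X + a.(a.0)\{b} ⊢ ··a··> q0, ··a··> q1
  q1 = (a.0)\{b} ⊢ ··a··> q2
  q2 = 0\{b} ⊢ (no moves)
Partition-refinement fixed point:
  B0 = {p0, q0}
  B1 = {p1, q1}
  B2 = {p2, q2}
p0 ∈ B0, q0 ∈ B0 → same block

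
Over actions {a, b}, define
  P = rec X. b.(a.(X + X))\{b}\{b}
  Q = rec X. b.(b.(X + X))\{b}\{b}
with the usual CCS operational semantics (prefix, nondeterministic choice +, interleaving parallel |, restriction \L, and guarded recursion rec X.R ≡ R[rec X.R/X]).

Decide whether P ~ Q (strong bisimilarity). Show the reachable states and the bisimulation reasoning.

Reachable graph of P (3 states):
  p0 = rec X. b.(a.(X + X))\{b}\{b} | --b--▸ p1
  p1 = (a.((rec X. b.(a.(X + X))\{b}\{b}) + (rec X. b.(a.(X + X))\{b}\{b})))\{b}\{b} | --a--▸ p2
  p2 = ((rec X. b.(a.(X + X))\{b}\{b}) + (rec X. b.(a.(X + X))\{b}\{b}))\{b}\{b} | ·
Reachable graph of Q (2 states):
  q0 = rec X. b.(b.(X + X))\{b}\{b} | --b--▸ q1
  q1 = (b.((rec X. b.(b.(X + X))\{b}\{b}) + (rec X. b.(b.(X + X))\{b}\{b})))\{b}\{b} | ·
Coarsest stable partition (strong bisimilarity classes):
  B0 = {p0}
  B1 = {p1}
  B2 = {p2, q1}
  B3 = {q0}
p0 ∈ B0, q0 ∈ B3 → different blocks

P ≁ Q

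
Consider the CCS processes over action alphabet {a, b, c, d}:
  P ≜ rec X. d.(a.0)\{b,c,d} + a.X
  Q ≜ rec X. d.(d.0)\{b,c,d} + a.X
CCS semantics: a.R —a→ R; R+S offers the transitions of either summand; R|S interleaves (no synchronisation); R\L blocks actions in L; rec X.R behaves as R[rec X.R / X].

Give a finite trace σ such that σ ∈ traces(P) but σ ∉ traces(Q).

LTS(P): 3 reachable states
  m0 = rec X. d.(a.0)\{b,c,d} + a.X | --a--▸ m0, --d--▸ m1
  m1 = (a.0)\{b,c,d} | --a--▸ m2
  m2 = 0\{b,c,d} | stopped
LTS(Q): 2 reachable states
  n0 = rec X. d.(d.0)\{b,c,d} + a.X | --a--▸ n0, --d--▸ n1
  n1 = (d.0)\{b,c,d} | stopped
Trace ⟨da⟩ through P, begin at {m0}:
  [1] d ⇒ {m1}
  [2] a ⇒ {m2}
  P completes σ.
Trace ⟨da⟩ through Q, begin at {n0}:
  [1] d ⇒ {n1}
  [2] a ⇒ no successor for Q

da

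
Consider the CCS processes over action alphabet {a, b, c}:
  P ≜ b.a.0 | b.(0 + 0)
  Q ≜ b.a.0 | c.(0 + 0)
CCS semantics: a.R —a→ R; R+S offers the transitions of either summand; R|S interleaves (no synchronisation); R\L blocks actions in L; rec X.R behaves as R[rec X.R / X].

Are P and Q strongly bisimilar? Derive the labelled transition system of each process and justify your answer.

not bisimilar

LTS(P): 6 reachable states
  s0 = b.a.0 | b.(0 + 0) | ··b··> s1, ··b··> s2
  s1 = a.0 | b.(0 + 0) | ··a··> s3, ··b··> s4
  s2 = b.a.0 | (0 + 0) | ··b··> s4
  s3 = 0 | b.(0 + 0) | ··b··> s5
  s4 = a.0 | (0 + 0) | ··a··> s5
  s5 = 0 | (0 + 0) | (no moves)
LTS(Q): 6 reachable states
  t0 = b.a.0 | c.(0 + 0) | ··b··> t1, ··c··> t2
  t1 = a.0 | c.(0 + 0) | ··a··> t3, ··c··> t4
  t2 = b.a.0 | (0 + 0) | ··b··> t4
  t3 = 0 | c.(0 + 0) | ··c··> t5
  t4 = a.0 | (0 + 0) | ··a··> t5
  t5 = 0 | (0 + 0) | (no moves)
Bisimilarity quotient blocks:
  B0 = {s0}
  B1 = {s1}
  B2 = {s3}
  B3 = {s5, t5}
  B4 = {s4, t4}
  B5 = {s2, t2}
  B6 = {t0}
  B7 = {t1}
  B8 = {t3}
s0 ∈ B0, t0 ∈ B6 → different blocks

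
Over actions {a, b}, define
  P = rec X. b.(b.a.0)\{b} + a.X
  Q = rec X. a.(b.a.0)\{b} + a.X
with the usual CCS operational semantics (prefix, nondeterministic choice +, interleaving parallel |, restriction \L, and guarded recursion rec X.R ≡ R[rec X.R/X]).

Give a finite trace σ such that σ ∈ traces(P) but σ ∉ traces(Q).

LTS(P): 2 reachable states
  m0 = rec X. b.(b.a.0)\{b} + a.X | --a--▸ m0, --b--▸ m1
  m1 = (b.a.0)\{b} | ·
LTS(Q): 2 reachable states
  n0 = rec X. a.(b.a.0)\{b} + a.X | --a--▸ n0, --a--▸ n1
  n1 = (b.a.0)\{b} | ·
Executing b from P (initial set {m0}):
  after b @ step 1: {m1}
  ✓ P
Executing b from Q (initial set {n0}):
  after b @ step 1: ∅ (Q stuck)

b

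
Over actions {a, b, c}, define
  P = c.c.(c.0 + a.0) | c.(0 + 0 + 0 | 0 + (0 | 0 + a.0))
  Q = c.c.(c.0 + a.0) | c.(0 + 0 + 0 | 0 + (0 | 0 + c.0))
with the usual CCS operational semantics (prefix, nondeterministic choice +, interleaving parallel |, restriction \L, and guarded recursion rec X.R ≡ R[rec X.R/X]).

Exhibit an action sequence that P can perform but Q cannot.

Reachable graph of P (12 states):
  m0 = c.c.(c.0 + a.0) | c.(0 + 0 + 0 | 0 + (0 | 0 + a.0)) has moves —c→ m1, —c→ m2
  m1 = c.(c.0 + a.0) | c.(0 + 0 + 0 | 0 + (0 | 0 + a.0)) has moves —c→ m3, —c→ m4
  m2 = c.c.(c.0 + a.0) | (0 + 0 + 0 | 0 + (0 | 0 + a.0)) has moves —a→ m5, —c→ m4
  m3 = (c.0 + a.0) | c.(0 + 0 + 0 | 0 + (0 | 0 + a.0)) has moves —a→ m6, —c→ m6, —c→ m7
  m4 = c.(c.0 + a.0) | (0 + 0 + 0 | 0 + (0 | 0 + a.0)) has moves —a→ m8, —c→ m7
  m5 = c.c.(c.0 + a.0) | 0 has moves —c→ m8
  m6 = 0 | c.(0 + 0 + 0 | 0 + (0 | 0 + a.0)) has moves —c→ m9
  m7 = (c.0 + a.0) | (0 + 0 + 0 | 0 + (0 | 0 + a.0)) has moves —a→ m10, —a→ m9, —c→ m9
  m8 = c.(c.0 + a.0) | 0 has moves —c→ m10
  m9 = 0 | (0 + 0 + 0 | 0 + (0 | 0 + a.0)) has moves —a→ m11
  m10 = (c.0 + a.0) | 0 has moves —a→ m11, —c→ m11
  m11 = 0 | 0 has moves stopped
Reachable graph of Q (12 states):
  n0 = c.c.(c.0 + a.0) | c.(0 + 0 + 0 | 0 + (0 | 0 + c.0)) has moves —c→ n1, —c→ n2
  n1 = c.(c.0 + a.0) | c.(0 + 0 + 0 | 0 + (0 | 0 + c.0)) has moves —c→ n3, —c→ n4
  n2 = c.c.(c.0 + a.0) | (0 + 0 + 0 | 0 + (0 | 0 + c.0)) has moves —c→ n4, —c→ n5
  n3 = (c.0 + a.0) | c.(0 + 0 + 0 | 0 + (0 | 0 + c.0)) has moves —a→ n6, —c→ n6, —c→ n7
  n4 = c.(c.0 + a.0) | (0 + 0 + 0 | 0 + (0 | 0 + c.0)) has moves —c→ n7, —c→ n8
  n5 = c.c.(c.0 + a.0) | 0 has moves —c→ n8
  n6 = 0 | c.(0 + 0 + 0 | 0 + (0 | 0 + c.0)) has moves —c→ n9
  n7 = (c.0 + a.0) | (0 + 0 + 0 | 0 + (0 | 0 + c.0)) has moves —a→ n9, —c→ n10, —c→ n9
  n8 = c.(c.0 + a.0) | 0 has moves —c→ n10
  n9 = 0 | (0 + 0 + 0 | 0 + (0 | 0 + c.0)) has moves —c→ n11
  n10 = (c.0 + a.0) | 0 has moves —a→ n11, —c→ n11
  n11 = 0 | 0 has moves stopped
Executing ca from P (initial set {m0}):
  [1] c ⇒ {m1, m2}
  [2] a ⇒ {m5}
  P completes σ.
Executing ca from Q (initial set {n0}):
  [1] c ⇒ {n1, n2}
  [2] a ⇒ ∅  — Q cannot continue

ca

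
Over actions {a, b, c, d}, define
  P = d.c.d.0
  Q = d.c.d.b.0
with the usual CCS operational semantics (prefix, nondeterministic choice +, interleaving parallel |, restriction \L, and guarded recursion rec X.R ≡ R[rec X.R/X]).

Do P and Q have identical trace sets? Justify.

trace-distinct — witness ⟨dcdb⟩

P's transition system — 4 states:
  p0 = d.c.d.0 → —d→ p1
  p1 = c.d.0 → —c→ p2
  p2 = d.0 → —d→ p3
  p3 = 0 → (no moves)
Q's transition system — 5 states:
  q0 = d.c.d.b.0 → —d→ q1
  q1 = c.d.b.0 → —c→ q2
  q2 = d.b.0 → —d→ q3
  q3 = b.0 → —b→ q4
  q4 = 0 → (no moves)
Executing dcdb from Q (initial set {q0}):
  [1] d ⇒ {q1}
  [2] c ⇒ {q2}
  [3] d ⇒ {q3}
  [4] b ⇒ {q4}
  ✓ Q
Executing dcdb from P (initial set {p0}):
  [1] d ⇒ {p1}
  [2] c ⇒ {p2}
  [3] d ⇒ {p3}
  [4] b ⇒ ∅ (P stuck)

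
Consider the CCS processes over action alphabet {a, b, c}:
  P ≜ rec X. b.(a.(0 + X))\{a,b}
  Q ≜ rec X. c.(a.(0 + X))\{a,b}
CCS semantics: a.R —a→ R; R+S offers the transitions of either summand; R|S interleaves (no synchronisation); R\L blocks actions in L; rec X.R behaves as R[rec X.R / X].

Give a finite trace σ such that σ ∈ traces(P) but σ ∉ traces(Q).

b

LTS(P): 2 reachable states
  p0 = rec X. b.(a.(0 + X))\{a,b} | =b=> p1
  p1 = (a.(0 + (rec X. b.(a.(0 + X))\{a,b})))\{a,b} | ∅
LTS(Q): 2 reachable states
  q0 = rec X. c.(a.(0 + X))\{a,b} | =c=> q1
  q1 = (a.(0 + (rec X. c.(a.(0 + X))\{a,b})))\{a,b} | ∅
Trace ⟨b⟩ through P, begin at {p0}:
  step 1 (b): {p1}
  ✓ P
Trace ⟨b⟩ through Q, begin at {q0}:
  step 1 (b): no successor for Q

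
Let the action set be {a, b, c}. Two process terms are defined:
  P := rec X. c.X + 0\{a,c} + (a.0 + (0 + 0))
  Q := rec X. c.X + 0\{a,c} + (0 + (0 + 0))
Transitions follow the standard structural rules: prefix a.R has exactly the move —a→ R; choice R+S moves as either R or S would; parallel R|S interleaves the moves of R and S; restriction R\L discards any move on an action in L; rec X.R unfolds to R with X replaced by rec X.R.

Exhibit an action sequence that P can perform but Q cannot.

P's transition system — 2 states:
  p0 = rec X. c.X + 0\{a,c} + (a.0 + (0 + 0)) ⊢ =a=> p1, =c=> p0
  p1 = 0 ⊢ deadlocked
Q's transition system — 1 states:
  q0 = rec X. c.X + 0\{a,c} + (0 + (0 + 0)) ⊢ =c=> q0
Trace ⟨a⟩ through P, begin at {p0}:
  [1] a ⇒ {p1}
  — P admits the full trace.
Trace ⟨a⟩ through Q, begin at {q0}:
  [1] a ⇒ ∅ (Q stuck)

a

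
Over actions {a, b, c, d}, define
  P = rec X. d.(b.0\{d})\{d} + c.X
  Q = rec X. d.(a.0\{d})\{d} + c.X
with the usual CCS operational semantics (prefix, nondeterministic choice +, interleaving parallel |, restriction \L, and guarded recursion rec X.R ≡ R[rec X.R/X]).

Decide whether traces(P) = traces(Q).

LTS(P): 3 reachable states
  p0 = rec X. d.(b.0\{d})\{d} + c.X → --c--▸ p0, --d--▸ p1
  p1 = (b.0\{d})\{d} → --b--▸ p2
  p2 = 0\{d}\{d} → ∅
LTS(Q): 3 reachable states
  q0 = rec X. d.(a.0\{d})\{d} + c.X → --c--▸ q0, --d--▸ q1
  q1 = (a.0\{d})\{d} → --a--▸ q2
  q2 = 0\{d}\{d} → ∅
Executing db from P (initial set {p0}):
  step 1 (d): {p1}
  step 2 (b): {p2}
  P completes σ.
Executing db from Q (initial set {q0}):
  step 1 (d): {q1}
  step 2 (b): ∅  — Q cannot continue

trace-distinct — witness ⟨db⟩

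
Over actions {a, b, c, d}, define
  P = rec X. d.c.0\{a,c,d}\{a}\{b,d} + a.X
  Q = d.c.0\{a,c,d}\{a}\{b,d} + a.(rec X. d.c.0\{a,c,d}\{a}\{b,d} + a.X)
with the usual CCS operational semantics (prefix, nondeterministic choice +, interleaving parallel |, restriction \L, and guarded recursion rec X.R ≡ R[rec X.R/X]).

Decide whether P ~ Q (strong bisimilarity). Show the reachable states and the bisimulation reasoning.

P ~ Q

Reachable graph of P (3 states):
  p0 = rec X. d.c.0\{a,c,d}\{a}\{b,d} + a.X | ··a··> p0, ··d··> p1
  p1 = c.0\{a,c,d}\{a}\{b,d} | ··c··> p2
  p2 = 0\{a,c,d}\{a}\{b,d} | stopped
Reachable graph of Q (4 states):
  q0 = d.c.0\{a,c,d}\{a}\{b,d} + a.(rec X. d.c.0\{a,c,d}\{a}\{b,d} + a.X) | ··a··> q1, ··d··> q2
  q1 = rec X. d.c.0\{a,c,d}\{a}\{b,d} + a.X | ··a··> q1, ··d··> q2
  q2 = c.0\{a,c,d}\{a}\{b,d} | ··c··> q3
  q3 = 0\{a,c,d}\{a}\{b,d} | stopped
Partition-refinement fixed point:
  B0 = {p0, q0, q1}
  B1 = {p1, q2}
  B2 = {p2, q3}
p0 ∈ B0, q0 ∈ B0 → same block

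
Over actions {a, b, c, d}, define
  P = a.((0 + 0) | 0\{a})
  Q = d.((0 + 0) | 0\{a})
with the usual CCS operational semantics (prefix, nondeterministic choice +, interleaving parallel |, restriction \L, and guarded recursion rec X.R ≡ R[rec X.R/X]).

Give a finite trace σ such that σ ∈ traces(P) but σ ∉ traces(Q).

LTS(P): 2 reachable states
  m0 = a.((0 + 0) | 0\{a}) has moves -a-> m1
  m1 = (0 + 0) | 0\{a} has moves ∅
LTS(Q): 2 reachable states
  n0 = d.((0 + 0) | 0\{a}) has moves -d-> n1
  n1 = (0 + 0) | 0\{a} has moves ∅
Run σ = ⟨a⟩ on P: start {m0}
  [1] a ⇒ {m1}
  — P admits the full trace.
Run σ = ⟨a⟩ on Q: start {n0}
  [1] a ⇒ ∅ (Q stuck)

a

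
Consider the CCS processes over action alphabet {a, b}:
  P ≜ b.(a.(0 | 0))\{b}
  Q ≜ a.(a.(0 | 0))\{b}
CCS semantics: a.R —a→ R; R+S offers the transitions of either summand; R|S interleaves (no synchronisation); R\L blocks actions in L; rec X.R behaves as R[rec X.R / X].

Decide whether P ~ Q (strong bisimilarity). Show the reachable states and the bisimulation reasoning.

NO

Reachable graph of P (3 states):
  m0 = b.(a.(0 | 0))\{b} has moves -b-> m1
  m1 = (a.(0 | 0))\{b} has moves -a-> m2
  m2 = (0 | 0)\{b} has moves deadlocked
Reachable graph of Q (3 states):
  n0 = a.(a.(0 | 0))\{b} has moves -a-> n1
  n1 = (a.(0 | 0))\{b} has moves -a-> n2
  n2 = (0 | 0)\{b} has moves deadlocked
Coarsest stable partition (strong bisimilarity classes):
  B0 = {m0}
  B1 = {m1, n1}
  B2 = {m2, n2}
  B3 = {n0}
m0 ∈ B0, n0 ∈ B3 → different blocks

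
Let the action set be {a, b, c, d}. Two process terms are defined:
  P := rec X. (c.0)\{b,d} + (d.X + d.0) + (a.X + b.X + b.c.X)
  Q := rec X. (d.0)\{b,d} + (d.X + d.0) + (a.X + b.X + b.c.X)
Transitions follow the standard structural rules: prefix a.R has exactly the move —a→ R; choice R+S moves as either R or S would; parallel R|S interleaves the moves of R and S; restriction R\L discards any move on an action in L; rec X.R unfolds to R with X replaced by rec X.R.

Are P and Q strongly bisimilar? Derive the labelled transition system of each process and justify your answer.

not bisimilar

Reachable graph of P (4 states):
  m0 = rec X. (c.0)\{b,d} + (d.X + d.0) + (a.X + b.X + b.c.X) has moves —a→ m0, —b→ m0, —b→ m1, —c→ m2, —d→ m0, —d→ m3
  m1 = c.(rec X. (c.0)\{b,d} + (d.X + d.0) + (a.X + b.X + b.c.X)) has moves —c→ m0
  m2 = 0\{b,d} has moves (no moves)
  m3 = 0 has moves (no moves)
Reachable graph of Q (3 states):
  n0 = rec X. (d.0)\{b,d} + (d.X + d.0) + (a.X + b.X + b.c.X) has moves —a→ n0, —b→ n0, —b→ n1, —d→ n0, —d→ n2
  n1 = c.(rec X. (d.0)\{b,d} + (d.X + d.0) + (a.X + b.X + b.c.X)) has moves —c→ n0
  n2 = 0 has moves (no moves)
Partition-refinement fixed point:
  B0 = {m0}
  B1 = {m2, m3, n2}
  B2 = {m1}
  B3 = {n0}
  B4 = {n1}
m0 ∈ B0, n0 ∈ B3 → different blocks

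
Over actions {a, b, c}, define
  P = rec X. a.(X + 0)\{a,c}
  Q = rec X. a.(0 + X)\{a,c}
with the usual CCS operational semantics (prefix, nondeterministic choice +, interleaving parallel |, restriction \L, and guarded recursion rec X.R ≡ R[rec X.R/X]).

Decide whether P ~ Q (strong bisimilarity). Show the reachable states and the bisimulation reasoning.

LTS(P): 2 reachable states
  s0 = rec X. a.(X + 0)\{a,c} → —a→ s1
  s1 = ((rec X. a.(X + 0)\{a,c}) + 0)\{a,c} → (no moves)
LTS(Q): 2 reachable states
  t0 = rec X. a.(0 + X)\{a,c} → —a→ t1
  t1 = (0 + (rec X. a.(0 + X)\{a,c}))\{a,c} → (no moves)
Partition-refinement fixed point:
  B0 = {s0, t0}
  B1 = {s1, t1}
s0 ∈ B0, t0 ∈ B0 → same block

bisimilar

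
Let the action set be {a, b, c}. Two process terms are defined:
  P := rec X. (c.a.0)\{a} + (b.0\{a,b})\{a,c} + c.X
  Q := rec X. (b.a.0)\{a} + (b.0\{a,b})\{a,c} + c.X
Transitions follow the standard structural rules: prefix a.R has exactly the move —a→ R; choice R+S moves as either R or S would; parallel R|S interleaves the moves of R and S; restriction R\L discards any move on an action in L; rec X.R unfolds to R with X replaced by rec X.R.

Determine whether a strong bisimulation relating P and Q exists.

not bisimilar

P's transition system — 3 states:
  u0 = rec X. (c.a.0)\{a} + (b.0\{a,b})\{a,c} + c.X :: ··b··> u1, ··c··> u0, ··c··> u2
  u1 = 0\{a,b}\{a,c} :: (no moves)
  u2 = (a.0)\{a} :: (no moves)
Q's transition system — 3 states:
  v0 = rec X. (b.a.0)\{a} + (b.0\{a,b})\{a,c} + c.X :: ··b··> v1, ··b··> v2, ··c··> v0
  v1 = (a.0)\{a} :: (no moves)
  v2 = 0\{a,b}\{a,c} :: (no moves)
Partition-refinement fixed point:
  B0 = {u0}
  B1 = {u1, u2, v1, v2}
  B2 = {v0}
u0 ∈ B0, v0 ∈ B2 → different blocks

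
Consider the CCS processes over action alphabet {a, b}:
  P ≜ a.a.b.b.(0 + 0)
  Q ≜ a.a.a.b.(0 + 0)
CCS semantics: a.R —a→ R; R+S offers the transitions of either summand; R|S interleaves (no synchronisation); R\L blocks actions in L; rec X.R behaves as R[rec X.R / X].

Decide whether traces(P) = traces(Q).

NO — witness ⟨aab⟩

Reachable graph of P (5 states):
  p0 = a.a.b.b.(0 + 0) has moves --a--▸ p1
  p1 = a.b.b.(0 + 0) has moves --a--▸ p2
  p2 = b.b.(0 + 0) has moves --b--▸ p3
  p3 = b.(0 + 0) has moves --b--▸ p4
  p4 = 0 + 0 has moves stopped
Reachable graph of Q (5 states):
  q0 = a.a.a.b.(0 + 0) has moves --a--▸ q1
  q1 = a.a.b.(0 + 0) has moves --a--▸ q2
  q2 = a.b.(0 + 0) has moves --a--▸ q3
  q3 = b.(0 + 0) has moves --b--▸ q4
  q4 = 0 + 0 has moves stopped
Executing aab from P (initial set {p0}):
  [1] a ⇒ {p1}
  [2] a ⇒ {p2}
  [3] b ⇒ {p3}
  — P admits the full trace.
Executing aab from Q (initial set {q0}):
  [1] a ⇒ {q1}
  [2] a ⇒ {q2}
  [3] b ⇒ ∅ (Q stuck)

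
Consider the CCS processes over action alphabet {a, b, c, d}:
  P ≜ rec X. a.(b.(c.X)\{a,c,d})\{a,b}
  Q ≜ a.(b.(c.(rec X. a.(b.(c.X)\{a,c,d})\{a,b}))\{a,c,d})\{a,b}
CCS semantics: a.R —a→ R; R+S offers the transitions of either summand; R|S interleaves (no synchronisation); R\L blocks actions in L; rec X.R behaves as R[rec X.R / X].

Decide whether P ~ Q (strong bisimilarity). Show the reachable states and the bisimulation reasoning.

Reachable graph of P (2 states):
  u0 = rec X. a.(b.(c.X)\{a,c,d})\{a,b} :: ··a··> u1
  u1 = (b.(c.(rec X. a.(b.(c.X)\{a,c,d})\{a,b}))\{a,c,d})\{a,b} :: (no moves)
Reachable graph of Q (2 states):
  v0 = a.(b.(c.(rec X. a.(b.(c.X)\{a,c,d})\{a,b}))\{a,c,d})\{a,b} :: ··a··> v1
  v1 = (b.(c.(rec X. a.(b.(c.X)\{a,c,d})\{a,b}))\{a,c,d})\{a,b} :: (no moves)
Coarsest stable partition (strong bisimilarity classes):
  B0 = {u0, v0}
  B1 = {u1, v1}
u0 ∈ B0, v0 ∈ B0 → same block

bisimilar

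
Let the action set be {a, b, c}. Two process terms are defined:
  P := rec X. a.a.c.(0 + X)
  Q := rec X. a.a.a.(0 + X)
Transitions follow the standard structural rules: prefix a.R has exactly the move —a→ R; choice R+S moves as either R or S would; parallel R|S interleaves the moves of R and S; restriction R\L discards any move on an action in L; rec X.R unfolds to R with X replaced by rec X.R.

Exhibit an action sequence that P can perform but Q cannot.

aac

Reachable graph of P (4 states):
  m0 = rec X. a.a.c.(0 + X) :: —a→ m1
  m1 = a.c.(0 + (rec X. a.a.c.(0 + X))) :: —a→ m2
  m2 = c.(0 + (rec X. a.a.c.(0 + X))) :: —c→ m3
  m3 = 0 + (rec X. a.a.c.(0 + X)) :: —a→ m1
Reachable graph of Q (4 states):
  n0 = rec X. a.a.a.(0 + X) :: —a→ n1
  n1 = a.a.(0 + (rec X. a.a.a.(0 + X))) :: —a→ n2
  n2 = a.(0 + (rec X. a.a.a.(0 + X))) :: —a→ n3
  n3 = 0 + (rec X. a.a.a.(0 + X)) :: —a→ n1
Executing aac from P (initial set {m0}):
  step 1 (a): {m1}
  step 2 (a): {m2}
  step 3 (c): {m3}
  P completes σ.
Executing aac from Q (initial set {n0}):
  step 1 (a): {n1}
  step 2 (a): {n2}
  step 3 (c): ∅ (Q stuck)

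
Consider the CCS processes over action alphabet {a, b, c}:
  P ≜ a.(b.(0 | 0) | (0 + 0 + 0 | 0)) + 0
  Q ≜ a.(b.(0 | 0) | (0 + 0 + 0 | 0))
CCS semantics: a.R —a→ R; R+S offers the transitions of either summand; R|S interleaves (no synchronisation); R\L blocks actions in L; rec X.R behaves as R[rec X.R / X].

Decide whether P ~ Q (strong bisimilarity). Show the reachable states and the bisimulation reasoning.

P ~ Q

P's transition system — 3 states:
  s0 = a.(b.(0 | 0) | (0 + 0 + 0 | 0)) + 0 has moves —a→ s1
  s1 = b.(0 | 0) | (0 + 0 + 0 | 0) has moves —b→ s2
  s2 = 0 | 0 | (0 + 0 + 0 | 0) has moves stopped
Q's transition system — 3 states:
  t0 = a.(b.(0 | 0) | (0 + 0 + 0 | 0)) has moves —a→ t1
  t1 = b.(0 | 0) | (0 + 0 + 0 | 0) has moves —b→ t2
  t2 = 0 | 0 | (0 + 0 + 0 | 0) has moves stopped
Partition-refinement fixed point:
  B0 = {s0, t0}
  B1 = {s1, t1}
  B2 = {s2, t2}
s0 ∈ B0, t0 ∈ B0 → same block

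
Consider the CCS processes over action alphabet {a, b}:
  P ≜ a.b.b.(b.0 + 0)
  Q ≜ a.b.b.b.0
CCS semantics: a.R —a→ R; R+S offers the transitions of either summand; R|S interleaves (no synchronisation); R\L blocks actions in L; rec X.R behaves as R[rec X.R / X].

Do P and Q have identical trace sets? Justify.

Reachable graph of P (5 states):
  p0 = a.b.b.(b.0 + 0) :: --a--▸ p1
  p1 = b.b.(b.0 + 0) :: --b--▸ p2
  p2 = b.(b.0 + 0) :: --b--▸ p3
  p3 = b.0 + 0 :: --b--▸ p4
  p4 = 0 :: stopped
Reachable graph of Q (5 states):
  q0 = a.b.b.b.0 :: --a--▸ q1
  q1 = b.b.b.0 :: --b--▸ q2
  q2 = b.b.0 :: --b--▸ q3
  q3 = b.0 :: --b--▸ q4
  q4 = 0 :: stopped
Partition-refinement fixed point:
  B0 = {p0, q0}
  B1 = {p1, q1}
  B2 = {p2, q2}
  B3 = {p3, q3}
  B4 = {p4, q4}
p0 ∈ B0, q0 ∈ B0 → same block
Bisimilar ⇒ trace-equivalent.

traces(P) = traces(Q)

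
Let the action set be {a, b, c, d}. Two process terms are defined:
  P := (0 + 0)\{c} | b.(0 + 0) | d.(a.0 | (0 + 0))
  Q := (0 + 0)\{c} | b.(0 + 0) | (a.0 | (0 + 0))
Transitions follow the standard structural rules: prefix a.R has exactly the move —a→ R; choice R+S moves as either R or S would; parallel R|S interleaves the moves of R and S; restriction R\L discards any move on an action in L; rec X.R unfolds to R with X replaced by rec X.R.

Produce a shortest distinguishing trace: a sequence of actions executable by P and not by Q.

Reachable graph of P (6 states):
  p0 = (0 + 0)\{c} | b.(0 + 0) | d.(a.0 | (0 + 0)) ⊢ -b-> p1, -d-> p2
  p1 = (0 + 0)\{c} | (0 + 0) | d.(a.0 | (0 + 0)) ⊢ -d-> p3
  p2 = (0 + 0)\{c} | b.(0 + 0) | (a.0 | (0 + 0)) ⊢ -a-> p4, -b-> p3
  p3 = (0 + 0)\{c} | (0 + 0) | (a.0 | (0 + 0)) ⊢ -a-> p5
  p4 = (0 + 0)\{c} | b.(0 + 0) | (0 | (0 + 0)) ⊢ -b-> p5
  p5 = (0 + 0)\{c} | (0 + 0) | (0 | (0 + 0)) ⊢ stopped
Reachable graph of Q (4 states):
  q0 = (0 + 0)\{c} | b.(0 + 0) | (a.0 | (0 + 0)) ⊢ -a-> q1, -b-> q2
  q1 = (0 + 0)\{c} | b.(0 + 0) | (0 | (0 + 0)) ⊢ -b-> q3
  q2 = (0 + 0)\{c} | (0 + 0) | (a.0 | (0 + 0)) ⊢ -a-> q3
  q3 = (0 + 0)\{c} | (0 + 0) | (0 | (0 + 0)) ⊢ stopped
Run σ = ⟨d⟩ on P: start {p0}
  after d @ step 1: {p2}
  — P admits the full trace.
Run σ = ⟨d⟩ on Q: start {q0}
  after d @ step 1: no successor for Q

d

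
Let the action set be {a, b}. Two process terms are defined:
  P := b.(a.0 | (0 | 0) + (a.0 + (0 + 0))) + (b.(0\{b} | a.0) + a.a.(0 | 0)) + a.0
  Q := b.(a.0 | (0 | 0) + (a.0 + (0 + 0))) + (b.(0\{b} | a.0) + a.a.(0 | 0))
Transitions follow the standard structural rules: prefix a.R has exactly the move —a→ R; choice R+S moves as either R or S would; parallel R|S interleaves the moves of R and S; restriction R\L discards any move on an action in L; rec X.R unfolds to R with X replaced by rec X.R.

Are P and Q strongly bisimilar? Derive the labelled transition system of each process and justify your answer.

not bisimilar

Reachable graph of P (8 states):
  m0 = b.(a.0 | (0 | 0) + (a.0 + (0 + 0))) + (b.(0\{b} | a.0) + a.a.(0 | 0)) + a.0 :: —a→ m1, —a→ m2, —b→ m3, —b→ m4
  m1 = 0 :: ·
  m2 = a.(0 | 0) :: —a→ m5
  m3 = 0\{b} | a.0 :: —a→ m6
  m4 = a.0 | (0 | 0) + (a.0 + (0 + 0)) :: —a→ m1, —a→ m7
  m5 = 0 | 0 :: ·
  m6 = 0\{b} | 0 :: ·
  m7 = 0 | (0 | 0) :: ·
Reachable graph of Q (8 states):
  n0 = b.(a.0 | (0 | 0) + (a.0 + (0 + 0))) + (b.(0\{b} | a.0) + a.a.(0 | 0)) :: —a→ n1, —b→ n2, —b→ n3
  n1 = a.(0 | 0) :: —a→ n4
  n2 = 0\{b} | a.0 :: —a→ n5
  n3 = a.0 | (0 | 0) + (a.0 + (0 + 0)) :: —a→ n6, —a→ n7
  n4 = 0 | 0 :: ·
  n5 = 0\{b} | 0 :: ·
  n6 = 0 :: ·
  n7 = 0 | (0 | 0) :: ·
Partition-refinement fixed point:
  B0 = {m0}
  B1 = {m1, m5, m6, m7, n4, n5, n6, n7}
  B2 = {m2, m3, m4, n1, n2, n3}
  B3 = {n0}
m0 ∈ B0, n0 ∈ B3 → different blocks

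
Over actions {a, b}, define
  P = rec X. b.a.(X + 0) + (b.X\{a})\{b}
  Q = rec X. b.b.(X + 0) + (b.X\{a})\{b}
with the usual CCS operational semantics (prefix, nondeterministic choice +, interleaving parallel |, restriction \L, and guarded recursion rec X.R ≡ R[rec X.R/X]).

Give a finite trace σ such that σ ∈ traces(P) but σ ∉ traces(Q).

LTS(P): 3 reachable states
  m0 = rec X. b.a.(X + 0) + (b.X\{a})\{b} :: --b--▸ m1
  m1 = a.((rec X. b.a.(X + 0) + (b.X\{a})\{b}) + 0) :: --a--▸ m2
  m2 = (rec X. b.a.(X + 0) + (b.X\{a})\{b}) + 0 :: --b--▸ m1
LTS(Q): 3 reachable states
  n0 = rec X. b.b.(X + 0) + (b.X\{a})\{b} :: --b--▸ n1
  n1 = b.((rec X. b.b.(X + 0) + (b.X\{a})\{b}) + 0) :: --b--▸ n2
  n2 = (rec X. b.b.(X + 0) + (b.X\{a})\{b}) + 0 :: --b--▸ n1
Trace ⟨ba⟩ through P, begin at {m0}:
  after b @ step 1: {m1}
  after a @ step 2: {m2}
  ✓ P
Trace ⟨ba⟩ through Q, begin at {n0}:
  after b @ step 1: {n1}
  after a @ step 2: ∅ (Q stuck)

ba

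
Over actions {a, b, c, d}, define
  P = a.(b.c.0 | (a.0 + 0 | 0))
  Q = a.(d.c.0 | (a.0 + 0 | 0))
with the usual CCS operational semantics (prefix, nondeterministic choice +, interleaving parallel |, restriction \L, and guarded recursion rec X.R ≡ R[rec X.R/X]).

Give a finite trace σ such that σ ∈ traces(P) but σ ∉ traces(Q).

ab

LTS(P): 7 reachable states
  s0 = a.(b.c.0 | (a.0 + 0 | 0)) :: =a=> s1
  s1 = b.c.0 | (a.0 + 0 | 0) :: =a=> s2, =b=> s3
  s2 = b.c.0 | 0 :: =b=> s4
  s3 = c.0 | (a.0 + 0 | 0) :: =a=> s4, =c=> s5
  s4 = c.0 | 0 :: =c=> s6
  s5 = 0 | (a.0 + 0 | 0) :: =a=> s6
  s6 = 0 | 0 :: ∅
LTS(Q): 7 reachable states
  t0 = a.(d.c.0 | (a.0 + 0 | 0)) :: =a=> t1
  t1 = d.c.0 | (a.0 + 0 | 0) :: =a=> t2, =d=> t3
  t2 = d.c.0 | 0 :: =d=> t4
  t3 = c.0 | (a.0 + 0 | 0) :: =a=> t4, =c=> t5
  t4 = c.0 | 0 :: =c=> t6
  t5 = 0 | (a.0 + 0 | 0) :: =a=> t6
  t6 = 0 | 0 :: ∅
Executing ab from P (initial set {s0}):
  step 1 (a): {s1}
  step 2 (b): {s3}
  P completes σ.
Executing ab from Q (initial set {t0}):
  step 1 (a): {t1}
  step 2 (b): ∅ (Q stuck)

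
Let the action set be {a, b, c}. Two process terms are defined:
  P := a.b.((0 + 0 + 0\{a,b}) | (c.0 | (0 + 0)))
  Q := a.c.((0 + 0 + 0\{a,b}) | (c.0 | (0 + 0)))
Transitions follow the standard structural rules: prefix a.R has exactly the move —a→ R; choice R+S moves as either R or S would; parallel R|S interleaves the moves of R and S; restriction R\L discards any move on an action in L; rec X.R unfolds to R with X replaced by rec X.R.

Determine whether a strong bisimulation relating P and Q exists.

Reachable graph of P (4 states):
  m0 = a.b.((0 + 0 + 0\{a,b}) | (c.0 | (0 + 0))) → --a--▸ m1
  m1 = b.((0 + 0 + 0\{a,b}) | (c.0 | (0 + 0))) → --b--▸ m2
  m2 = (0 + 0 + 0\{a,b}) | (c.0 | (0 + 0)) → --c--▸ m3
  m3 = (0 + 0 + 0\{a,b}) | (0 | (0 + 0)) → stopped
Reachable graph of Q (4 states):
  n0 = a.c.((0 + 0 + 0\{a,b}) | (c.0 | (0 + 0))) → --a--▸ n1
  n1 = c.((0 + 0 + 0\{a,b}) | (c.0 | (0 + 0))) → --c--▸ n2
  n2 = (0 + 0 + 0\{a,b}) | (c.0 | (0 + 0)) → --c--▸ n3
  n3 = (0 + 0 + 0\{a,b}) | (0 | (0 + 0)) → stopped
Bisimilarity quotient blocks:
  B0 = {m0}
  B1 = {m1}
  B2 = {m2, n2}
  B3 = {m3, n3}
  B4 = {n0}
  B5 = {n1}
m0 ∈ B0, n0 ∈ B4 → different blocks

P ≁ Q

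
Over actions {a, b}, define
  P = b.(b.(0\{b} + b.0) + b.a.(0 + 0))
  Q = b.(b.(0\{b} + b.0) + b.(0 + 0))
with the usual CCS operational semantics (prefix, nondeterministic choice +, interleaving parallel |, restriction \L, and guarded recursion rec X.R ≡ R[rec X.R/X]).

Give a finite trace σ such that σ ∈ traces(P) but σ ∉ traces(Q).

bba

P's transition system — 6 states:
  p0 = b.(b.(0\{b} + b.0) + b.a.(0 + 0)) has moves —b→ p1
  p1 = b.(0\{b} + b.0) + b.a.(0 + 0) has moves —b→ p2, —b→ p3
  p2 = 0\{b} + b.0 has moves —b→ p4
  p3 = a.(0 + 0) has moves —a→ p5
  p4 = 0 has moves ·
  p5 = 0 + 0 has moves ·
Q's transition system — 5 states:
  q0 = b.(b.(0\{b} + b.0) + b.(0 + 0)) has moves —b→ q1
  q1 = b.(0\{b} + b.0) + b.(0 + 0) has moves —b→ q2, —b→ q3
  q2 = 0 + 0 has moves ·
  q3 = 0\{b} + b.0 has moves —b→ q4
  q4 = 0 has moves ·
Run σ = ⟨bba⟩ on P: start {p0}
  after b @ step 1: {p1}
  after b @ step 2: {p2, p3}
  after a @ step 3: {p5}
  — P admits the full trace.
Run σ = ⟨bba⟩ on Q: start {q0}
  after b @ step 1: {q1}
  after b @ step 2: {q2, q3}
  after a @ step 3: ∅ (Q stuck)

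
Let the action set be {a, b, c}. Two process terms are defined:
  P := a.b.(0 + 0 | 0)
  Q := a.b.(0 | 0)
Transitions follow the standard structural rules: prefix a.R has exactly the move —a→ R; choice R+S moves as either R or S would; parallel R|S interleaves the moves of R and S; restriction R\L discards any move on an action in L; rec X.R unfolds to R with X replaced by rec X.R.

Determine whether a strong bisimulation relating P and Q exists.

YES

LTS(P): 3 reachable states
  p0 = a.b.(0 + 0 | 0) :: --a--▸ p1
  p1 = b.(0 + 0 | 0) :: --b--▸ p2
  p2 = 0 + 0 | 0 :: ∅
LTS(Q): 3 reachable states
  q0 = a.b.(0 | 0) :: --a--▸ q1
  q1 = b.(0 | 0) :: --b--▸ q2
  q2 = 0 | 0 :: ∅
Partition-refinement fixed point:
  B0 = {p0, q0}
  B1 = {p1, q1}
  B2 = {p2, q2}
p0 ∈ B0, q0 ∈ B0 → same block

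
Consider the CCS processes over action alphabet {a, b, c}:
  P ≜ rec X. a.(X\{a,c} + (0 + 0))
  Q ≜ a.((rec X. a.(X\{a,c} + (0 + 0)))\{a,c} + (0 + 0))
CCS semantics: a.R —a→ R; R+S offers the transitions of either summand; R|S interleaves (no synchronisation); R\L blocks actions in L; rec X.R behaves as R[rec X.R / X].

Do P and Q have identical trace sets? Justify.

traces(P) = traces(Q)

P's transition system — 2 states:
  p0 = rec X. a.(X\{a,c} + (0 + 0)) → --a--▸ p1
  p1 = (rec X. a.(X\{a,c} + (0 + 0)))\{a,c} + (0 + 0) → ·
Q's transition system — 2 states:
  q0 = a.((rec X. a.(X\{a,c} + (0 + 0)))\{a,c} + (0 + 0)) → --a--▸ q1
  q1 = (rec X. a.(X\{a,c} + (0 + 0)))\{a,c} + (0 + 0) → ·
Partition-refinement fixed point:
  B0 = {p0, q0}
  B1 = {p1, q1}
p0 ∈ B0, q0 ∈ B0 → same block
Bisimilar ⇒ trace-equivalent.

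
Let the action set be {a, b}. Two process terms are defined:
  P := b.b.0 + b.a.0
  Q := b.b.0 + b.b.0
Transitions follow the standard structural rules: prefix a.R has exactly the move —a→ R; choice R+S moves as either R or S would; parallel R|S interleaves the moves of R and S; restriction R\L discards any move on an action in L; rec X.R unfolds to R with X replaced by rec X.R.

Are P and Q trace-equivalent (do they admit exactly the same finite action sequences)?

LTS(P): 4 reachable states
  p0 = b.b.0 + b.a.0 ⊢ -b-> p1, -b-> p2
  p1 = a.0 ⊢ -a-> p3
  p2 = b.0 ⊢ -b-> p3
  p3 = 0 ⊢ ·
LTS(Q): 3 reachable states
  q0 = b.b.0 + b.b.0 ⊢ -b-> q1
  q1 = b.0 ⊢ -b-> q2
  q2 = 0 ⊢ ·
Trace ⟨ba⟩ through P, begin at {p0}:
  [1] b ⇒ {p1, p2}
  [2] a ⇒ {p3}
  P completes σ.
Trace ⟨ba⟩ through Q, begin at {q0}:
  [1] b ⇒ {q1}
  [2] a ⇒ ∅ (Q stuck)

trace-distinct — witness ⟨ba⟩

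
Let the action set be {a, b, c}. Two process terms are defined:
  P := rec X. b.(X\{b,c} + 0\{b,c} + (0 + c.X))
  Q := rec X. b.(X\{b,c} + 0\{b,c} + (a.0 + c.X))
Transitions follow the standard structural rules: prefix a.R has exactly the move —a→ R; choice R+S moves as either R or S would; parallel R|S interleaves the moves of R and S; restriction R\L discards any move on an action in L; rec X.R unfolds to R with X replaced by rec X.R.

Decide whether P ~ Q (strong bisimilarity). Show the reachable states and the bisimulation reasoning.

P ≁ Q

P's transition system — 2 states:
  u0 = rec X. b.(X\{b,c} + 0\{b,c} + (0 + c.X)) | --b--▸ u1
  u1 = (rec X. b.(X\{b,c} + 0\{b,c} + (0 + c.X)))\{b,c} + 0\{b,c} + (0 + c.(rec X. b.(X\{b,c} + 0\{b,c} + (0 + c.X)))) | --c--▸ u0
Q's transition system — 3 states:
  v0 = rec X. b.(X\{b,c} + 0\{b,c} + (a.0 + c.X)) | --b--▸ v1
  v1 = (rec X. b.(X\{b,c} + 0\{b,c} + (a.0 + c.X)))\{b,c} + 0\{b,c} + (a.0 + c.(rec X. b.(X\{b,c} + 0\{b,c} + (a.0 + c.X)))) | --a--▸ v2, --c--▸ v0
  v2 = 0 | (no moves)
Coarsest stable partition (strong bisimilarity classes):
  B0 = {u0}
  B1 = {u1}
  B2 = {v0}
  B3 = {v1}
  B4 = {v2}
u0 ∈ B0, v0 ∈ B2 → different blocks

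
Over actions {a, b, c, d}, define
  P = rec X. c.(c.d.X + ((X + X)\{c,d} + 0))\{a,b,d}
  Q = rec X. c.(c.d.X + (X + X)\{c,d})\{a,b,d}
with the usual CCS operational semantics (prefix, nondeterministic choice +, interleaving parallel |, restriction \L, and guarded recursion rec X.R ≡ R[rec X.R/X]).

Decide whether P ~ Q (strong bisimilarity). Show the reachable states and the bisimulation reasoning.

YES

Reachable graph of P (3 states):
  m0 = rec X. c.(c.d.X + ((X + X)\{c,d} + 0))\{a,b,d} has moves —c→ m1
  m1 = (c.d.(rec X. c.(c.d.X + ((X + X)\{c,d} + 0))\{a,b,d}) + (((rec X. c.(c.d.X + ((X + X)\{c,d} + 0))\{a,b,d}) + (rec X. c.(c.d.X + ((X + X)\{c,d} + 0))\{a,b,d}))\{c,d} + 0))\{a,b,d} has moves —c→ m2
  m2 = (d.(rec X. c.(c.d.X + ((X + X)\{c,d} + 0))\{a,b,d}))\{a,b,d} has moves ·
Reachable graph of Q (3 states):
  n0 = rec X. c.(c.d.X + (X + X)\{c,d})\{a,b,d} has moves —c→ n1
  n1 = (c.d.(rec X. c.(c.d.X + (X + X)\{c,d})\{a,b,d}) + ((rec X. c.(c.d.X + (X + X)\{c,d})\{a,b,d}) + (rec X. c.(c.d.X + (X + X)\{c,d})\{a,b,d}))\{c,d})\{a,b,d} has moves —c→ n2
  n2 = (d.(rec X. c.(c.d.X + (X + X)\{c,d})\{a,b,d}))\{a,b,d} has moves ·
Bisimilarity quotient blocks:
  B0 = {m0, n0}
  B1 = {m1, n1}
  B2 = {m2, n2}
m0 ∈ B0, n0 ∈ B0 → same block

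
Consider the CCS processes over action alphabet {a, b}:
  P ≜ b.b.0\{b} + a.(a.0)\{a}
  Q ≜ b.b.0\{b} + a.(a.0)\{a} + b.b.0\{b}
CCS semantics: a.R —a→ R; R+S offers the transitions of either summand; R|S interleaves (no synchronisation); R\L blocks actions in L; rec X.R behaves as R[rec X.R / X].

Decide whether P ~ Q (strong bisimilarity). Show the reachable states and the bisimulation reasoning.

bisimilar

P's transition system — 4 states:
  p0 = b.b.0\{b} + a.(a.0)\{a} | —a→ p1, —b→ p2
  p1 = (a.0)\{a} | ·
  p2 = b.0\{b} | —b→ p3
  p3 = 0\{b} | ·
Q's transition system — 4 states:
  q0 = b.b.0\{b} + a.(a.0)\{a} + b.b.0\{b} | —a→ q1, —b→ q2
  q1 = (a.0)\{a} | ·
  q2 = b.0\{b} | —b→ q3
  q3 = 0\{b} | ·
Coarsest stable partition (strong bisimilarity classes):
  B0 = {p0, q0}
  B1 = {p1, p3, q1, q3}
  B2 = {p2, q2}
p0 ∈ B0, q0 ∈ B0 → same block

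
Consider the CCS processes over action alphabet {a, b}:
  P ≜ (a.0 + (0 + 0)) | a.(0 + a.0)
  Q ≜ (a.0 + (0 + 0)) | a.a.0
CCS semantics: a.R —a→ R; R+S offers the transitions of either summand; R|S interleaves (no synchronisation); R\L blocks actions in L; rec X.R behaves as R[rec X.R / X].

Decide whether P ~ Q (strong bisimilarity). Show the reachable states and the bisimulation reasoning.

P ~ Q

LTS(P): 6 reachable states
  m0 = (a.0 + (0 + 0)) | a.(0 + a.0) has moves =a=> m1, =a=> m2
  m1 = (a.0 + (0 + 0)) | (0 + a.0) has moves =a=> m3, =a=> m4
  m2 = 0 | a.(0 + a.0) has moves =a=> m4
  m3 = (a.0 + (0 + 0)) | 0 has moves =a=> m5
  m4 = 0 | (0 + a.0) has moves =a=> m5
  m5 = 0 | 0 has moves (no moves)
LTS(Q): 6 reachable states
  n0 = (a.0 + (0 + 0)) | a.a.0 has moves =a=> n1, =a=> n2
  n1 = (a.0 + (0 + 0)) | a.0 has moves =a=> n3, =a=> n4
  n2 = 0 | a.a.0 has moves =a=> n4
  n3 = (a.0 + (0 + 0)) | 0 has moves =a=> n5
  n4 = 0 | a.0 has moves =a=> n5
  n5 = 0 | 0 has moves (no moves)
Partition-refinement fixed point:
  B0 = {m0, n0}
  B1 = {m1, m2, n1, n2}
  B2 = {m3, m4, n3, n4}
  B3 = {m5, n5}
m0 ∈ B0, n0 ∈ B0 → same block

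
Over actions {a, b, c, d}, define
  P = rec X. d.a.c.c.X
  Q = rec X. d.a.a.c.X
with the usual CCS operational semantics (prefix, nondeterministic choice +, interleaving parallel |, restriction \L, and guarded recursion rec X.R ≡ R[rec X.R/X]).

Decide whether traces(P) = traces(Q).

trace-distinct — witness ⟨dac⟩

Reachable graph of P (4 states):
  p0 = rec X. d.a.c.c.X | —d→ p1
  p1 = a.c.c.(rec X. d.a.c.c.X) | —a→ p2
  p2 = c.c.(rec X. d.a.c.c.X) | —c→ p3
  p3 = c.(rec X. d.a.c.c.X) | —c→ p0
Reachable graph of Q (4 states):
  q0 = rec X. d.a.a.c.X | —d→ q1
  q1 = a.a.c.(rec X. d.a.a.c.X) | —a→ q2
  q2 = a.c.(rec X. d.a.a.c.X) | —a→ q3
  q3 = c.(rec X. d.a.a.c.X) | —c→ q0
Executing dac from P (initial set {p0}):
  after d @ step 1: {p1}
  after a @ step 2: {p2}
  after c @ step 3: {p3}
  P completes σ.
Executing dac from Q (initial set {q0}):
  after d @ step 1: {q1}
  after a @ step 2: {q2}
  after c @ step 3: ∅ (Q stuck)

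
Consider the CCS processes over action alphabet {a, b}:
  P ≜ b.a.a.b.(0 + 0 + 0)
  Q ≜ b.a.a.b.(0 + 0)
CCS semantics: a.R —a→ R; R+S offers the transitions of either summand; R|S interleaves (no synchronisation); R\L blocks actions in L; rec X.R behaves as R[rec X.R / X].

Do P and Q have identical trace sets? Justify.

Reachable graph of P (5 states):
  s0 = b.a.a.b.(0 + 0 + 0) :: —b→ s1
  s1 = a.a.b.(0 + 0 + 0) :: —a→ s2
  s2 = a.b.(0 + 0 + 0) :: —a→ s3
  s3 = b.(0 + 0 + 0) :: —b→ s4
  s4 = 0 + 0 + 0 :: stopped
Reachable graph of Q (5 states):
  t0 = b.a.a.b.(0 + 0) :: —b→ t1
  t1 = a.a.b.(0 + 0) :: —a→ t2
  t2 = a.b.(0 + 0) :: —a→ t3
  t3 = b.(0 + 0) :: —b→ t4
  t4 = 0 + 0 :: stopped
Bisimilarity quotient blocks:
  B0 = {s0, t0}
  B1 = {s1, t1}
  B2 = {s2, t2}
  B3 = {s3, t3}
  B4 = {s4, t4}
s0 ∈ B0, t0 ∈ B0 → same block
Bisimilar ⇒ trace-equivalent.

YES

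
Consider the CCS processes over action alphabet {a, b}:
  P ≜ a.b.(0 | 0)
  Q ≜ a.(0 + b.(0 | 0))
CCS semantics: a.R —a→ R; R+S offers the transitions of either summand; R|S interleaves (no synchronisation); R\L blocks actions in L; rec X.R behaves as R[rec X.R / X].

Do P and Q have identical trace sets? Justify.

YES

P's transition system — 3 states:
  u0 = a.b.(0 | 0) :: ··a··> u1
  u1 = b.(0 | 0) :: ··b··> u2
  u2 = 0 | 0 :: stopped
Q's transition system — 3 states:
  v0 = a.(0 + b.(0 | 0)) :: ··a··> v1
  v1 = 0 + b.(0 | 0) :: ··b··> v2
  v2 = 0 | 0 :: stopped
Coarsest stable partition (strong bisimilarity classes):
  B0 = {u0, v0}
  B1 = {u1, v1}
  B2 = {u2, v2}
u0 ∈ B0, v0 ∈ B0 → same block
Bisimilar ⇒ trace-equivalent.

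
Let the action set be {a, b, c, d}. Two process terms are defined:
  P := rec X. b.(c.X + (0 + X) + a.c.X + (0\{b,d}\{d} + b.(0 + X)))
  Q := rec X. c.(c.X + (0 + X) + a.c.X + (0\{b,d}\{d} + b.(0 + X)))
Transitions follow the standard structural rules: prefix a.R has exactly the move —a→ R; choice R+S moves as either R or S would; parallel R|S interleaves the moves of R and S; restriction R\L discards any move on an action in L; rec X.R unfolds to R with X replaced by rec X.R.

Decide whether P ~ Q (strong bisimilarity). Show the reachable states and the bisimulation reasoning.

P ≁ Q

P's transition system — 4 states:
  u0 = rec X. b.(c.X + (0 + X) + a.c.X + (0\{b,d}\{d} + b.(0 + X))) has moves --b--▸ u1
  u1 = c.(rec X. b.(c.X + (0 + X) + a.c.X + (0\{b,d}\{d} + b.(0 + X)))) + (0 + (rec X. b.(c.X + (0 + X) + a.c.X + (0\{b,d}\{d} + b.(0 + X))))) + a.c.(rec X. b.(c.X + (0 + X) + a.c.X + (0\{b,d}\{d} + b.(0 + X)))) + (0\{b,d}\{d} + b.(0 + (rec X. b.(c.X + (0 + X) + a.c.X + (0\{b,d}\{d} + b.(0 + X)))))) has moves --a--▸ u2, --b--▸ u1, --b--▸ u3, --c--▸ u0
  u2 = c.(rec X. b.(c.X + (0 + X) + a.c.X + (0\{b,d}\{d} + b.(0 + X)))) has moves --c--▸ u0
  u3 = 0 + (rec X. b.(c.X + (0 + X) + a.c.X + (0\{b,d}\{d} + b.(0 + X)))) has moves --b--▸ u1
Q's transition system — 4 states:
  v0 = rec X. c.(c.X + (0 + X) + a.c.X + (0\{b,d}\{d} + b.(0 + X))) has moves --c--▸ v1
  v1 = c.(rec X. c.(c.X + (0 + X) + a.c.X + (0\{b,d}\{d} + b.(0 + X)))) + (0 + (rec X. c.(c.X + (0 + X) + a.c.X + (0\{b,d}\{d} + b.(0 + X))))) + a.c.(rec X. c.(c.X + (0 + X) + a.c.X + (0\{b,d}\{d} + b.(0 + X)))) + (0\{b,d}\{d} + b.(0 + (rec X. c.(c.X + (0 + X) + a.c.X + (0\{b,d}\{d} + b.(0 + X)))))) has moves --a--▸ v2, --b--▸ v3, --c--▸ v0, --c--▸ v1
  v2 = c.(rec X. c.(c.X + (0 + X) + a.c.X + (0\{b,d}\{d} + b.(0 + X)))) has moves --c--▸ v0
  v3 = 0 + (rec X. c.(c.X + (0 + X) + a.c.X + (0\{b,d}\{d} + b.(0 + X)))) has moves --c--▸ v1
Bisimilarity quotient blocks:
  B0 = {u0, u3}
  B1 = {u1}
  B2 = {u2}
  B3 = {v0, v3}
  B4 = {v1}
  B5 = {v2}
u0 ∈ B0, v0 ∈ B3 → different blocks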